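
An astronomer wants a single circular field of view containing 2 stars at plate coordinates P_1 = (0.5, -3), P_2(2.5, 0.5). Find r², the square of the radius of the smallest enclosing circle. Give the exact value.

4.0625

The smallest circle enclosing two points has them as diameter endpoints.
Centre = midpoint = (1.5, -1.25); r² = |P_1P_2|²/4 = 16.25/4 = 4.0625.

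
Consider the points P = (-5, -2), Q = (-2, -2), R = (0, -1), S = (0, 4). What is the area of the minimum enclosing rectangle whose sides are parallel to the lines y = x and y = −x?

In coordinates u = x + y, v = x − y the rectangle is axis-aligned; the map (x,y)→(u,v) scales areas by 2.
u-values: -7, -4, -1, 4; range = 4 − (-7) = 11.
v-values: -3, 0, 1, -4; range = 1 − (-4) = 5.
Area = (11 × 5) / 2 = 27.5.

27.5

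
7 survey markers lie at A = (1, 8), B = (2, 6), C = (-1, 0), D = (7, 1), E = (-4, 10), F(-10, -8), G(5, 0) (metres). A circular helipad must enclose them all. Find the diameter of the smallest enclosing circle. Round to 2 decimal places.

The minimum enclosing circle is determined by three boundary points: D, E, F.
Their circumcentre is (-45/14, -11/42) with r² = 93425/882.
The farthest remaining point A is at distance² 75869/882 ≤ 93425/882.
Diameter = 2r = 2√(93425/882) ≈ 20.58.

20.58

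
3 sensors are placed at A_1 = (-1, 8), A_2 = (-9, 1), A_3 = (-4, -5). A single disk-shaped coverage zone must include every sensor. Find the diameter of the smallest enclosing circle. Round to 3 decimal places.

Side lengths²: A_1A_2² = 113, A_1A_3² = 178, A_2A_3² = 61.
Since A_1A_3² = 178 ≥ 113 + 61 = 174, the angle opposite A_1A_3 is not acute, so the smallest enclosing circle has A_1A_3 as diameter.
Centre = midpoint of A_1A_3 = (-2.5, 1.5), r² = 178/4 = 44.5.
Diameter = 2r = 2√(44.5) ≈ 13.342.

13.342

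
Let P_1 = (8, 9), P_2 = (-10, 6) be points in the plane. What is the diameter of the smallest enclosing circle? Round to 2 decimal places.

The smallest circle enclosing two points has them as diameter endpoints.
Centre = midpoint = (-1, 7.5); r² = |P_1P_2|²/4 = 333/4 = 83.25.
Diameter = 2r = 2√(83.25) ≈ 18.25.

18.25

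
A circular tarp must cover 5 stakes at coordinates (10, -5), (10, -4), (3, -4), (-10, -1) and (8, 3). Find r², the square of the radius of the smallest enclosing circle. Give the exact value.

104

By Welzl's lemma the MEC is supported by two points (diametrically opposite) or three points (on a circumcircle).
The farthest pair is (10, -5)–(-10, -1) with squared distance 416. The circle on this segment as diameter has centre (0, -3) and r² = 416/4 = 104.
Check (10, -4): distance² to centre = 101 ≤ 104, so it lies inside.
All remaining points lie in this disk, and no smaller disk contains both endpoints, so this is the minimum enclosing circle.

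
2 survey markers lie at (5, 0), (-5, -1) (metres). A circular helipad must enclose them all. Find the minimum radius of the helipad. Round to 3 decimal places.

5.025

The smallest circle enclosing two points has them as diameter endpoints.
Centre = midpoint = (0, -0.5); r² = |(5, 0)−(-5, -1)|²/4 = 101/4 = 25.25.
r = √(25.25) ≈ 5.025.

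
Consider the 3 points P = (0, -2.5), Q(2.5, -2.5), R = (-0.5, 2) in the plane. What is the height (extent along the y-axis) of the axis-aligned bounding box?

4.5

max y = 2, min y = -2.5, so height = 4.5.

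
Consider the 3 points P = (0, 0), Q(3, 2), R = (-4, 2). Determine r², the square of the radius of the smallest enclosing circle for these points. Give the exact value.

Side lengths²: PQ² = 13, PR² = 20, QR² = 49.
Since QR² = 49 ≥ 20 + 13 = 33, the angle opposite QR is not acute, so the smallest enclosing circle has QR as diameter.
Centre = midpoint of QR = (-0.5, 2), r² = 49/4 = 12.25.

12.25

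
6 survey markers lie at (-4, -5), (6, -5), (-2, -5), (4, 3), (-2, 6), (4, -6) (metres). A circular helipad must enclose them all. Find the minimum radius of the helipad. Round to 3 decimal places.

The minimum enclosing circle is determined by three boundary points: (-4, -5), (6, -5), (-2, 6).
Their circumcentre is (1, -5/22) with r² = 23125/484.
The farthest remaining point (4, -6) is at distance² 20485/484 ≤ 23125/484.
r = √(23125/484) ≈ 6.912.

6.912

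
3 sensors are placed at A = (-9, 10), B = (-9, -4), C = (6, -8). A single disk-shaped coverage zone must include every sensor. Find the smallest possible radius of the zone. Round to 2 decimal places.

11.72

Side lengths²: AB² = 196, AC² = 549, BC² = 241.
Since AC² = 549 ≥ 241 + 196 = 437, the angle opposite AC is not acute, so the smallest enclosing circle has AC as diameter.
Centre = midpoint of AC = (-1.5, 1), r² = 549/4 = 137.25.
r = √(137.25) ≈ 11.72.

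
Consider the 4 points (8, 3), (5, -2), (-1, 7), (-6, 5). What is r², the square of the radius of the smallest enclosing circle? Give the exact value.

The minimum enclosing circle of a finite set is fixed by two of the points (as a diameter) or three (as a circumcircle).
The minimum enclosing circle is determined by three boundary points: (8, 3), (5, -2), (-6, 5).
Their circumcentre is (37/38, 145/38) with r² = 36125/722.
The farthest remaining point (-1, 7) is at distance² 10133/722 ≤ 36125/722.

36125/722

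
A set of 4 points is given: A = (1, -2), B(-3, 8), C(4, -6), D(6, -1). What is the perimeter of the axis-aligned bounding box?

46

Width = max x − min x = 6 − (-3) = 9.
Height = max y − min y = 8 − (-6) = 14.
Perimeter = 2(9 + 14) = 46.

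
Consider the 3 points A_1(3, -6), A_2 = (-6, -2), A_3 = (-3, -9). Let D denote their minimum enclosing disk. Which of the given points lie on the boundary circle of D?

Side lengths²: A_1A_2² = 97, A_1A_3² = 45, A_2A_3² = 58.
Since A_1A_2² = 97 < 58 + 45 = 103, the triangle is acute, so the smallest enclosing circle is the circumcircle.
Circumcentre = (-55/34, -145/34), r² = 14065/578.
The points at distance exactly r from the centre are A_1, A_2, A_3 — 3 points.

A_1, A_2, A_3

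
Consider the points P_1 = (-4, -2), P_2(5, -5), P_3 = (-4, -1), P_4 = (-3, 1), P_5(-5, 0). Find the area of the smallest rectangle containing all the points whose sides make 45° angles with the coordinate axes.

In coordinates u = x + y, v = x − y the rectangle is axis-aligned; the map (x,y)→(u,v) scales areas by 2.
u-values: -6, 0, -5, -2, -5; range = 0 − (-6) = 6.
v-values: -2, 10, -3, -4, -5; range = 10 − (-5) = 15.
Area = (6 × 15) / 2 = 45.

45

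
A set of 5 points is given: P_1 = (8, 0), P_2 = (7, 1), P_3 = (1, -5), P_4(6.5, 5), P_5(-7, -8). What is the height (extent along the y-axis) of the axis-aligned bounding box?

max y = 5, min y = -8, so height = 13.

13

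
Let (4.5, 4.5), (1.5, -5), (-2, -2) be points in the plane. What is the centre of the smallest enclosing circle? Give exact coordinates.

Call the three points A, B, C in the order given.
Side lengths²: AB² = 99.25, AC² = 84.5, BC² = 21.25.
Since AB² = 99.25 < 84.5 + 21.25 = 105.75, the triangle is acute, so the smallest enclosing circle is the circumcircle.
Circumcentre = (137/52, -7/52), r² = 33745/1352.
Centre = (137/52, -7/52).

(137/52, -7/52)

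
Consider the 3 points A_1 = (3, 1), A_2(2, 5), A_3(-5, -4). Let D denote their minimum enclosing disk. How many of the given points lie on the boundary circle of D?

Side lengths²: A_1A_2² = 17, A_1A_3² = 89, A_2A_3² = 130.
Since A_2A_3² = 130 ≥ 89 + 17 = 106, the angle opposite A_2A_3 is not acute, so the smallest enclosing circle has A_2A_3 as diameter.
Centre = midpoint of A_2A_3 = (-1.5, 0.5), r² = 130/4 = 32.5.
The points at distance exactly r from the centre are A_2, A_3 — 2 points.

2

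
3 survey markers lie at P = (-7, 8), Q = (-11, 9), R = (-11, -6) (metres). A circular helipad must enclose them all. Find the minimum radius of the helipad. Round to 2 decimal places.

7.50

Side lengths²: PQ² = 17, PR² = 212, QR² = 225.
Since QR² = 225 < 212 + 17 = 229, the triangle is acute, so the smallest enclosing circle is the circumcircle.
Circumcentre = (-10.75, 1.5), r² = 56.3125.
r = √(56.3125) ≈ 7.50.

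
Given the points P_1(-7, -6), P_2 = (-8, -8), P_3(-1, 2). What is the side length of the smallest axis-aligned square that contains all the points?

The bounding box has width 7 and height 10.
An axis-aligned square enclosing the set must have side ≥ max(width, height).
So the minimum side is max(7, 10) = 10.

10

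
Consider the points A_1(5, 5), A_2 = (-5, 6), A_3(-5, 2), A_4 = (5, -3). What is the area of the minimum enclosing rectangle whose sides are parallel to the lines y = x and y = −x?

In coordinates u = x + y, v = x − y the rectangle is axis-aligned; the map (x,y)→(u,v) scales areas by 2.
u-values: 10, 1, -3, 2; range = 10 − (-3) = 13.
v-values: 0, -11, -7, 8; range = 8 − (-11) = 19.
Area = (13 × 19) / 2 = 123.5.

123.5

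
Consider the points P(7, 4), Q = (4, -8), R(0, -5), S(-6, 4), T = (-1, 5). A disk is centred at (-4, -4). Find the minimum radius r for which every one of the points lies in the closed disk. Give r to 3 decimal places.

The required radius is the distance from (-4, -4) to the farthest point.
Squared distances: 185, 80, 17, 68, 90.
Maximum is 185, attained at P.
r = √185 ≈ 13.601.

13.601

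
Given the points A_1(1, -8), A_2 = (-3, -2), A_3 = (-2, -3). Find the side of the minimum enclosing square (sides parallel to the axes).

The bounding box has width 4 and height 6.
An axis-aligned square enclosing the set must have side ≥ max(width, height).
So the minimum side is max(4, 6) = 6.

6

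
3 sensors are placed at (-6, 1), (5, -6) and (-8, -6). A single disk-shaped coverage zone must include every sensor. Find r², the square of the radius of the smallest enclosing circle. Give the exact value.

Call the three points A, B, C in the order given.
Side lengths²: AB² = 170, AC² = 53, BC² = 169.
Since AB² = 170 < 169 + 53 = 222, the triangle is acute, so the smallest enclosing circle is the circumcircle.
Circumcentre = (-1.5, -57/14), r² = 4505/98.

4505/98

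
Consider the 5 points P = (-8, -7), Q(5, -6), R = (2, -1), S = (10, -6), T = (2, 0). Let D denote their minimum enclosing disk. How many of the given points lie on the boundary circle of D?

2

The farthest pair is P–S with squared distance 325. The circle on this segment as diameter has centre (1, -6.5) and r² = 325/4 = 81.25.
Check Q: distance² to centre = 16.25 ≤ 81.25, so it lies inside.
All remaining points lie in this disk, and no smaller disk contains both endpoints, so this is the minimum enclosing circle.
The points at distance exactly r from the centre are P, S — 2 points.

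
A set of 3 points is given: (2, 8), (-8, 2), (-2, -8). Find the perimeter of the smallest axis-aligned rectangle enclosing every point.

52

Width = max x − min x = 2 − (-8) = 10.
Height = max y − min y = 8 − (-8) = 16.
Perimeter = 2(10 + 16) = 52.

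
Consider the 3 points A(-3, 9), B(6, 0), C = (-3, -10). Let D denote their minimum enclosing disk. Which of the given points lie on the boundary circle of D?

A, C

Side lengths²: AB² = 162, AC² = 361, BC² = 181.
Since AC² = 361 ≥ 181 + 162 = 343, the angle opposite AC is not acute, so the smallest enclosing circle has AC as diameter.
Centre = midpoint of AC = (-3, -0.5), r² = 361/4 = 90.25.
The points at distance exactly r from the centre are A, C — 2 points.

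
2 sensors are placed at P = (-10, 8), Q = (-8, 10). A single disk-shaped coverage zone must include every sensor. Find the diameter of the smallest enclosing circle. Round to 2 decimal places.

The smallest circle enclosing two points has them as diameter endpoints.
Centre = midpoint = (-9, 9); r² = |PQ|²/4 = 8/4 = 2.
Diameter = 2r = 2√2 ≈ 2.83.

2.83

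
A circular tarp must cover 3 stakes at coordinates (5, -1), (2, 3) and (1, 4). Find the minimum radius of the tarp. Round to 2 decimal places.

3.20

Call the three points A, B, C in the order given.
Side lengths²: AB² = 25, AC² = 41, BC² = 2.
Since AC² = 41 ≥ 25 + 2 = 27, the angle opposite AC is not acute, so the smallest enclosing circle has AC as diameter.
Centre = midpoint of AC = (3, 1.5), r² = 41/4 = 10.25.
r = √(10.25) ≈ 3.20.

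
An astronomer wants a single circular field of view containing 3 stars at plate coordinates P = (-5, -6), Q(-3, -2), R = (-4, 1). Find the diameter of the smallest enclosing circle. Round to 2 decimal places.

7.07

Side lengths²: PQ² = 20, PR² = 50, QR² = 10.
Since PR² = 50 ≥ 20 + 10 = 30, the angle opposite PR is not acute, so the smallest enclosing circle has PR as diameter.
Centre = midpoint of PR = (-4.5, -2.5), r² = 50/4 = 12.5.
Diameter = 2r = 2√(12.5) ≈ 7.07.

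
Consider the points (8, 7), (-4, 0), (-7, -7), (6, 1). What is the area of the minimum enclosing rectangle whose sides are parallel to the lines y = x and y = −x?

130.5

In coordinates u = x + y, v = x − y the rectangle is axis-aligned; the map (x,y)→(u,v) scales areas by 2.
u-values: 15, -4, -14, 7; range = 15 − (-14) = 29.
v-values: 1, -4, 0, 5; range = 5 − (-4) = 9.
Area = (29 × 9) / 2 = 130.5.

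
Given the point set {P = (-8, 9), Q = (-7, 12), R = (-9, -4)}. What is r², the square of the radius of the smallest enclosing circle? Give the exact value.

Side lengths²: PQ² = 10, PR² = 170, QR² = 260.
Since QR² = 260 ≥ 170 + 10 = 180, the angle opposite QR is not acute, so the smallest enclosing circle has QR as diameter.
Centre = midpoint of QR = (-8, 4), r² = 260/4 = 65.

65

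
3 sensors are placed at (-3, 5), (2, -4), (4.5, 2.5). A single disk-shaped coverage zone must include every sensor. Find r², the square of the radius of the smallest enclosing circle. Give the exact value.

25705/968

Call the three points A, B, C in the order given.
Side lengths²: AB² = 106, AC² = 62.5, BC² = 48.5.
Since AB² = 106 < 62.5 + 48.5 = 111, the triangle is acute, so the smallest enclosing circle is the circumcircle.
Circumcentre = (-13/44, 27/44), r² = 25705/968.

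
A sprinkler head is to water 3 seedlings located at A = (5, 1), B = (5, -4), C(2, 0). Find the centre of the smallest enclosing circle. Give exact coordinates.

Side lengths²: AB² = 25, AC² = 10, BC² = 25.
Since BC² = 25 < 25 + 10 = 35, the triangle is acute, so the smallest enclosing circle is the circumcircle.
Circumcentre = (25/6, -1.5), r² = 125/18.
Centre = (25/6, -1.5).

(25/6, -1.5)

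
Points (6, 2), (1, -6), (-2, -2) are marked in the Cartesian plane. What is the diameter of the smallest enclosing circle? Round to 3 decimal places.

9.589

Call the three points A, B, C in the order given.
Side lengths²: AB² = 89, AC² = 80, BC² = 25.
Since AB² = 89 < 80 + 25 = 105, the triangle is acute, so the smallest enclosing circle is the circumcircle.
Circumcentre = (61/22, -17/11), r² = 11125/484.
Diameter = 2r = 2√(11125/484) ≈ 9.589.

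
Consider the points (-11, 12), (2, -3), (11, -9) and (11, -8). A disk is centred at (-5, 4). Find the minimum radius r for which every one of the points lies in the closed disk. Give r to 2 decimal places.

20.62

The required radius is the distance from (-5, 4) to the farthest point.
Squared distances: 100, 98, 425, 400.
Maximum is 425, attained at (11, -9).
r = √425 ≈ 20.62.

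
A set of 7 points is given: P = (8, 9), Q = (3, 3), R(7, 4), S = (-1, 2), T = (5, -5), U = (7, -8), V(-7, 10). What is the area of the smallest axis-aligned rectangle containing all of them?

x ranges over [-7, 8], width 15.
y ranges over [-8, 10], height 18.
Area = 15 × 18 = 270.

270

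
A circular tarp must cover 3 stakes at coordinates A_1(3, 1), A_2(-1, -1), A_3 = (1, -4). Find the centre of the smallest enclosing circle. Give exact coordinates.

Side lengths²: A_1A_2² = 20, A_1A_3² = 29, A_2A_3² = 13.
Since A_1A_3² = 29 < 20 + 13 = 33, the triangle is acute, so the smallest enclosing circle is the circumcircle.
Circumcentre = (1.6875, -1.375), r² = 7.36328125.
Centre = (1.6875, -1.375).

(1.6875, -1.375)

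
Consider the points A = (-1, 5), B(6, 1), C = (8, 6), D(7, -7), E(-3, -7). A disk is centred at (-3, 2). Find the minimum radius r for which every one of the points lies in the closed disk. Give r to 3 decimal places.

The required radius is the distance from (-3, 2) to the farthest point.
Squared distances: 13, 82, 137, 181, 81.
Maximum is 181, attained at D.
r = √181 ≈ 13.454.

13.454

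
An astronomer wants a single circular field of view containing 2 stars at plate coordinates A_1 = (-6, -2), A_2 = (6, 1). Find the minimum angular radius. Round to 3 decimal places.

6.185

The smallest circle enclosing two points has them as diameter endpoints.
Centre = midpoint = (0, -0.5); r² = |A_1A_2|²/4 = 153/4 = 38.25.
r = √(38.25) ≈ 6.185.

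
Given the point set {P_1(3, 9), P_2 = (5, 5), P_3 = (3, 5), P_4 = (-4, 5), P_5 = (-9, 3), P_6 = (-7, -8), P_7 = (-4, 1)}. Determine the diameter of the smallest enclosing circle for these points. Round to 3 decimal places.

19.723

The farthest pair is P_1–P_6 with squared distance 389. The circle on this segment as diameter has centre (-2, 0.5) and r² = 389/4 = 97.25.
Check P_2: distance² to centre = 69.25 ≤ 97.25, so it lies inside.
All remaining points lie in this disk, and no smaller disk contains both endpoints, so this is the minimum enclosing circle.
Diameter = 2r = 2√(97.25) ≈ 19.723.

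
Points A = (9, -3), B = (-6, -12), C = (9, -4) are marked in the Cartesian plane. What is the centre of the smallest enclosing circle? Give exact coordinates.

Side lengths²: AB² = 306, AC² = 1, BC² = 289.
Since AB² = 306 ≥ 289 + 1 = 290, the angle opposite AB is not acute, so the smallest enclosing circle has AB as diameter.
Centre = midpoint of AB = (1.5, -7.5), r² = 306/4 = 76.5.
Centre = (1.5, -7.5).

(1.5, -7.5)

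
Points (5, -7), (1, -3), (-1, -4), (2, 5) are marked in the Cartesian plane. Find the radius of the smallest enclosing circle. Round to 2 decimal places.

6.18

A smallest enclosing disk is always determined by at most three of the input points on its boundary.
The farthest pair is (5, -7)–(2, 5) with squared distance 153. The circle on this segment as diameter has centre (3.5, -1) and r² = 153/4 = 38.25.
Check (1, -3): distance² to centre = 10.25 ≤ 38.25, so it lies inside.
All remaining points lie in this disk, and no smaller disk contains both endpoints, so this is the minimum enclosing circle.
r = √(38.25) ≈ 6.18.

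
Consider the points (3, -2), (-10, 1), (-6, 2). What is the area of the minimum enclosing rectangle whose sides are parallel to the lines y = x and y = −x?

80

In coordinates u = x + y, v = x − y the rectangle is axis-aligned; the map (x,y)→(u,v) scales areas by 2.
u-values: 1, -9, -4; range = 1 − (-9) = 10.
v-values: 5, -11, -8; range = 5 − (-11) = 16.
Area = (10 × 16) / 2 = 80.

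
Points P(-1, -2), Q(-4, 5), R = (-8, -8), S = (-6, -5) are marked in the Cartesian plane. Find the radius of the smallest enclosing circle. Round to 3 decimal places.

6.801

By Welzl's lemma the MEC is supported by two points (diametrically opposite) or three points (on a circumcircle).
The farthest pair is Q–R with squared distance 185. The circle on this segment as diameter has centre (-6, -1.5) and r² = 185/4 = 46.25.
Check P: distance² to centre = 25.25 ≤ 46.25, so it lies inside.
All remaining points lie in this disk, and no smaller disk contains both endpoints, so this is the minimum enclosing circle.
r = √(46.25) ≈ 6.801.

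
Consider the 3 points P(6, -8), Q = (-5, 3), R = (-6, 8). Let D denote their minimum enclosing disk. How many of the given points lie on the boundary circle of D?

2

Side lengths²: PQ² = 242, PR² = 400, QR² = 26.
Since PR² = 400 ≥ 242 + 26 = 268, the angle opposite PR is not acute, so the smallest enclosing circle has PR as diameter.
Centre = midpoint of PR = (0, 0), r² = 400/4 = 100.
The points at distance exactly r from the centre are P, R — 2 points.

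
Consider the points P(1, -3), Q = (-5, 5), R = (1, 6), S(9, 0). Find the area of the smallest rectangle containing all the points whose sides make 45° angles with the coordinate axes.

In coordinates u = x + y, v = x − y the rectangle is axis-aligned; the map (x,y)→(u,v) scales areas by 2.
u-values: -2, 0, 7, 9; range = 9 − (-2) = 11.
v-values: 4, -10, -5, 9; range = 9 − (-10) = 19.
Area = (11 × 19) / 2 = 104.5.

104.5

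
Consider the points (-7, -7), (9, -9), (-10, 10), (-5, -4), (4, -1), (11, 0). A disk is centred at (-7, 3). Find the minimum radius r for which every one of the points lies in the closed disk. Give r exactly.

The required radius is the distance from (-7, 3) to the farthest point.
Squared distances: 100, 400, 58, 53, 137, 333.
Maximum is 400, attained at (9, -9).
r = √400 = 20.

20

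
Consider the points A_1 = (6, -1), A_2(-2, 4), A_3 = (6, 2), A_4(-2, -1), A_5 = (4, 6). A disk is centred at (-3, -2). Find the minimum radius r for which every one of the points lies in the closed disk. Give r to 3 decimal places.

The required radius is the distance from (-3, -2) to the farthest point.
Squared distances: 82, 37, 97, 2, 113.
Maximum is 113, attained at A_5.
r = √113 ≈ 10.630.

10.630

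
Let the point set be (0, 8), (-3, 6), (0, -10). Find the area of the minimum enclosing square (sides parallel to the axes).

324

The bounding box has width 3 and height 18.
An axis-aligned square enclosing the set must have side ≥ max(width, height).
So the minimum side is max(3, 18) = 18.
Area = 18² = 324.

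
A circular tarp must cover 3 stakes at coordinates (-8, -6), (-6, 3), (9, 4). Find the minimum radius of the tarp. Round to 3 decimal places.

Call the three points A, B, C in the order given.
Side lengths²: AB² = 85, AC² = 389, BC² = 226.
Since AC² = 389 ≥ 226 + 85 = 311, the angle opposite AC is not acute, so the smallest enclosing circle has AC as diameter.
Centre = midpoint of AC = (0.5, -1), r² = 389/4 = 97.25.
r = √(97.25) ≈ 9.862.

9.862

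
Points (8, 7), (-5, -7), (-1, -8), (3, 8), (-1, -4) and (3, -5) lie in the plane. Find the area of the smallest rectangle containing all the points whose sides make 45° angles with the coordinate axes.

175.5

In coordinates u = x + y, v = x − y the rectangle is axis-aligned; the map (x,y)→(u,v) scales areas by 2.
u-values: 15, -12, -9, 11, -5, -2; range = 15 − (-12) = 27.
v-values: 1, 2, 7, -5, 3, 8; range = 8 − (-5) = 13.
Area = (27 × 13) / 2 = 175.5.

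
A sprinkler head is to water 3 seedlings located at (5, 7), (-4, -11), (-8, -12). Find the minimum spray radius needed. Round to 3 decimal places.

Call the three points A, B, C in the order given.
Side lengths²: AB² = 405, AC² = 530, BC² = 17.
Since AC² = 530 ≥ 405 + 17 = 422, the angle opposite AC is not acute, so the smallest enclosing circle has AC as diameter.
Centre = midpoint of AC = (-1.5, -2.5), r² = 530/4 = 132.5.
r = √(132.5) ≈ 11.511.

11.511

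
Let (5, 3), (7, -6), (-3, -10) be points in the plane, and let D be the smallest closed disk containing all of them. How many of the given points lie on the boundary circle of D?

2

Call the three points A, B, C in the order given.
Side lengths²: AB² = 85, AC² = 233, BC² = 116.
Since AC² = 233 ≥ 116 + 85 = 201, the angle opposite AC is not acute, so the smallest enclosing circle has AC as diameter.
Centre = midpoint of AC = (1, -3.5), r² = 233/4 = 58.25.
The points at distance exactly r from the centre are (5, 3), (-3, -10) — 2 points.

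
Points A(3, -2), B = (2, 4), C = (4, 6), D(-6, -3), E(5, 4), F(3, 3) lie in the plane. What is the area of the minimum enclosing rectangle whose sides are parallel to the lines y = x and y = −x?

In coordinates u = x + y, v = x − y the rectangle is axis-aligned; the map (x,y)→(u,v) scales areas by 2.
u-values: 1, 6, 10, -9, 9, 6; range = 10 − (-9) = 19.
v-values: 5, -2, -2, -3, 1, 0; range = 5 − (-3) = 8.
Area = (19 × 8) / 2 = 76.

76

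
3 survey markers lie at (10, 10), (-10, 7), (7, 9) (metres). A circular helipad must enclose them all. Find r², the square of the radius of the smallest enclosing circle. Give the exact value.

102.25

Call the three points A, B, C in the order given.
Side lengths²: AB² = 409, AC² = 10, BC² = 293.
Since AB² = 409 ≥ 293 + 10 = 303, the angle opposite AB is not acute, so the smallest enclosing circle has AB as diameter.
Centre = midpoint of AB = (0, 8.5), r² = 409/4 = 102.25.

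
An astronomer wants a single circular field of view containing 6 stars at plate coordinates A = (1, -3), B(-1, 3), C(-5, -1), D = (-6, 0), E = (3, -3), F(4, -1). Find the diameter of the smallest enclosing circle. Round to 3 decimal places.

By Welzl's lemma the MEC is supported by two points (diametrically opposite) or three points (on a circumcircle).
The farthest pair is D–F with squared distance 101. The circle on this segment as diameter has centre (-1, -0.5) and r² = 101/4 = 25.25.
Check A: distance² to centre = 10.25 ≤ 25.25, so it lies inside.
All remaining points lie in this disk, and no smaller disk contains both endpoints, so this is the minimum enclosing circle.
Diameter = 2r = 2√(25.25) ≈ 10.050.

10.050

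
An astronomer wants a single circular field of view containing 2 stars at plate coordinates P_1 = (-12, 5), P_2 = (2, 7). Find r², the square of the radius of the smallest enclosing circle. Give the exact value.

50

The smallest circle enclosing two points has them as diameter endpoints.
Centre = midpoint = (-5, 6); r² = |P_1P_2|²/4 = 200/4 = 50.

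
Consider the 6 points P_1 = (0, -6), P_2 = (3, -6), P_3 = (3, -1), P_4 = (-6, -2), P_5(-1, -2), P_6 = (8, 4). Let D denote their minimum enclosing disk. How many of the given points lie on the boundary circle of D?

A smallest enclosing disk is always determined by at most three of the input points on its boundary.
The farthest pair is P_4–P_6 with squared distance 232. The circle on this segment as diameter has centre (1, 1) and r² = 232/4 = 58.
Check P_1: distance² to centre = 50 ≤ 58, so it lies inside.
All remaining points lie in this disk, and no smaller disk contains both endpoints, so this is the minimum enclosing circle.
The points at distance exactly r from the centre are P_4, P_6 — 2 points.

2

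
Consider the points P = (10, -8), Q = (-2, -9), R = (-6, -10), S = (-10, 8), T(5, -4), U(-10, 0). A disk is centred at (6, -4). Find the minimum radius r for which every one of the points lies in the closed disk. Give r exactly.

The required radius is the distance from (6, -4) to the farthest point.
Squared distances: 32, 89, 180, 400, 1, 272.
Maximum is 400, attained at S.
r = √400 = 20.

20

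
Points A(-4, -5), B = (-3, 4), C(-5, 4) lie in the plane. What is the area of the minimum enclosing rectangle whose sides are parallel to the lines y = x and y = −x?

In coordinates u = x + y, v = x − y the rectangle is axis-aligned; the map (x,y)→(u,v) scales areas by 2.
u-values: -9, 1, -1; range = 1 − (-9) = 10.
v-values: 1, -7, -9; range = 1 − (-9) = 10.
Area = (10 × 10) / 2 = 50.

50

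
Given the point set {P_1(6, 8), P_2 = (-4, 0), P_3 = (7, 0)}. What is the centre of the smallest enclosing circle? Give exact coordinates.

Side lengths²: P_1P_2² = 164, P_1P_3² = 65, P_2P_3² = 121.
Since P_1P_2² = 164 < 121 + 65 = 186, the triangle is acute, so the smallest enclosing circle is the circumcircle.
Circumcentre = (1.5, 3.375), r² = 41.640625.
Centre = (1.5, 3.375).

(1.5, 3.375)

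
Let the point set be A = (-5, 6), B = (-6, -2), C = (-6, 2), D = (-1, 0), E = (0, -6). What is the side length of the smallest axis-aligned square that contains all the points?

12

The bounding box has width 6 and height 12.
An axis-aligned square enclosing the set must have side ≥ max(width, height).
So the minimum side is max(6, 12) = 12.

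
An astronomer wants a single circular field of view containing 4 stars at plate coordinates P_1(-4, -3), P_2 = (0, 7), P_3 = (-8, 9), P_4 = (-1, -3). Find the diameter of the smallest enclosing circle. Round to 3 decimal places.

13.892

The farthest pair is P_3–P_4 with squared distance 193. The circle on this segment as diameter has centre (-4.5, 3) and r² = 193/4 = 48.25.
Check P_1: distance² to centre = 36.25 ≤ 48.25, so it lies inside.
All remaining points lie in this disk, and no smaller disk contains both endpoints, so this is the minimum enclosing circle.
Diameter = 2r = 2√(48.25) ≈ 13.892.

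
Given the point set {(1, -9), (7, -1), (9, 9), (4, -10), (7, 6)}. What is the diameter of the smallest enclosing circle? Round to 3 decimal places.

19.739

The minimum enclosing circle of a finite set is fixed by two of the points (as a diameter) or three (as a circumcircle).
The minimum enclosing circle is determined by three boundary points: (1, -9), (9, 9), (4, -10).
Their circumcentre is (173/31, -8/31) with r² = 93605/961.
The farthest remaining point (7, 6) is at distance² 39572/961 ≤ 93605/961.
Diameter = 2r = 2√(93605/961) ≈ 19.739.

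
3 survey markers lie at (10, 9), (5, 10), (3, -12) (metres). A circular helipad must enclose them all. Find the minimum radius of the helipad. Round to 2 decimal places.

11.13

Call the three points A, B, C in the order given.
Side lengths²: AB² = 26, AC² = 490, BC² = 488.
Since AC² = 490 < 488 + 26 = 514, the triangle is acute, so the smallest enclosing circle is the circumcircle.
Circumcentre = (5.375, -1.125), r² = 123.90625.
r = √(123.90625) ≈ 11.13.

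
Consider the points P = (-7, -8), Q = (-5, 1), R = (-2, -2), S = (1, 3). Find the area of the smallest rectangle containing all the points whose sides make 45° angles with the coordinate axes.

In coordinates u = x + y, v = x − y the rectangle is axis-aligned; the map (x,y)→(u,v) scales areas by 2.
u-values: -15, -4, -4, 4; range = 4 − (-15) = 19.
v-values: 1, -6, 0, -2; range = 1 − (-6) = 7.
Area = (19 × 7) / 2 = 66.5.

66.5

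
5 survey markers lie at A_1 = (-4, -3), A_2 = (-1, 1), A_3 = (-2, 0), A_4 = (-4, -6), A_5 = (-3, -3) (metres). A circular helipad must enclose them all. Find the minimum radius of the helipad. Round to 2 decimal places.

3.81

The minimum enclosing circle of a finite set is fixed by two of the points (as a diameter) or three (as a circumcircle).
The farthest pair is A_2–A_4 with squared distance 58. The circle on this segment as diameter has centre (-2.5, -2.5) and r² = 58/4 = 14.5.
Check A_1: distance² to centre = 2.5 ≤ 14.5, so it lies inside.
All remaining points lie in this disk, and no smaller disk contains both endpoints, so this is the minimum enclosing circle.
r = √(14.5) ≈ 3.81.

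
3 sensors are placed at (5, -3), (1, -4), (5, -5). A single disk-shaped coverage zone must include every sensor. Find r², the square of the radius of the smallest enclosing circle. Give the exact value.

Call the three points A, B, C in the order given.
Side lengths²: AB² = 17, AC² = 4, BC² = 17.
Since BC² = 17 < 17 + 4 = 21, the triangle is acute, so the smallest enclosing circle is the circumcircle.
Circumcentre = (3.125, -4), r² = 4.515625.

4.515625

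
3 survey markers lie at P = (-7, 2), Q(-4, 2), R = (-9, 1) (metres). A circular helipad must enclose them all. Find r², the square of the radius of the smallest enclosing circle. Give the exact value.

6.5

Side lengths²: PQ² = 9, PR² = 5, QR² = 26.
Since QR² = 26 ≥ 9 + 5 = 14, the angle opposite QR is not acute, so the smallest enclosing circle has QR as diameter.
Centre = midpoint of QR = (-6.5, 1.5), r² = 26/4 = 6.5.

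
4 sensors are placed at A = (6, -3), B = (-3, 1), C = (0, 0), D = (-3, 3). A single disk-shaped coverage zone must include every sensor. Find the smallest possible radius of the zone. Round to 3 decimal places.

The farthest pair is A–D with squared distance 117. The circle on this segment as diameter has centre (1.5, 0) and r² = 117/4 = 29.25.
Check B: distance² to centre = 21.25 ≤ 29.25, so it lies inside.
All remaining points lie in this disk, and no smaller disk contains both endpoints, so this is the minimum enclosing circle.
r = √(29.25) ≈ 5.408.

5.408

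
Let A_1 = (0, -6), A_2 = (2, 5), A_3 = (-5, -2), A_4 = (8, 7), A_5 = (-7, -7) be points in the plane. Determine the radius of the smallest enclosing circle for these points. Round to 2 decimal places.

10.26

The farthest pair is A_4–A_5 with squared distance 421. The circle on this segment as diameter has centre (0.5, 0) and r² = 421/4 = 105.25.
Check A_1: distance² to centre = 36.25 ≤ 105.25, so it lies inside.
All remaining points lie in this disk, and no smaller disk contains both endpoints, so this is the minimum enclosing circle.
r = √(105.25) ≈ 10.26.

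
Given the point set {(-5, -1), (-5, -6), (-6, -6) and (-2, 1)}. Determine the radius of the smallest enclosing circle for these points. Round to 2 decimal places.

4.03

By Welzl's lemma the MEC is supported by two points (diametrically opposite) or three points (on a circumcircle).
The farthest pair is (-6, -6)–(-2, 1) with squared distance 65. The circle on this segment as diameter has centre (-4, -2.5) and r² = 65/4 = 16.25.
Check (-5, -1): distance² to centre = 3.25 ≤ 16.25, so it lies inside.
All remaining points lie in this disk, and no smaller disk contains both endpoints, so this is the minimum enclosing circle.
r = √(16.25) ≈ 4.03.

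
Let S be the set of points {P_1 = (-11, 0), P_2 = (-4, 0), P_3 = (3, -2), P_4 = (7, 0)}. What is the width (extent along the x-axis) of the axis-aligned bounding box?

max x = 7, min x = -11, so width = 18.

18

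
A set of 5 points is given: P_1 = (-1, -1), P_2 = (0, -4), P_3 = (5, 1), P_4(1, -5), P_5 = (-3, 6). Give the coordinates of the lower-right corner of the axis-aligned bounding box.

(5, -5)

x-range [-3, 5], y-range [-5, 6].
The lower-right corner is (5, -5).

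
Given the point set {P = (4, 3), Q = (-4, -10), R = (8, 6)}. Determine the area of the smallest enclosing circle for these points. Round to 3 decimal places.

314.159

Side lengths²: PQ² = 233, PR² = 25, QR² = 400.
Since QR² = 400 ≥ 233 + 25 = 258, the angle opposite QR is not acute, so the smallest enclosing circle has QR as diameter.
Centre = midpoint of QR = (2, -2), r² = 400/4 = 100.
Area = π·r² = π·100 ≈ 314.159.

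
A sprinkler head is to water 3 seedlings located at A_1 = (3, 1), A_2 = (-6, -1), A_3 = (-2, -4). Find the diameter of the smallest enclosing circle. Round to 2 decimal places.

9.22

Side lengths²: A_1A_2² = 85, A_1A_3² = 50, A_2A_3² = 25.
Since A_1A_2² = 85 ≥ 50 + 25 = 75, the angle opposite A_1A_2 is not acute, so the smallest enclosing circle has A_1A_2 as diameter.
Centre = midpoint of A_1A_2 = (-1.5, 0), r² = 85/4 = 21.25.
Diameter = 2r = 2√(21.25) ≈ 9.22.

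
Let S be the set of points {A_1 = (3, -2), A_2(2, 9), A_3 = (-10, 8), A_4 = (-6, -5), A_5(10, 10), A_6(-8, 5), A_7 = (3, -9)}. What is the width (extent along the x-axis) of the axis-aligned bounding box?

max x = 10, min x = -10, so width = 20.

20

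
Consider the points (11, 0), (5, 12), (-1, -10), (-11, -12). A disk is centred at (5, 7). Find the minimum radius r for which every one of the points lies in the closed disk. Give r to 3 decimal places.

24.839

The required radius is the distance from (5, 7) to the farthest point.
Squared distances: 85, 25, 325, 617.
Maximum is 617, attained at (-11, -12).
r = √617 ≈ 24.839.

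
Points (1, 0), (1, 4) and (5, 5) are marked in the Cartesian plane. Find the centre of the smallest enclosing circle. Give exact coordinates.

Call the three points A, B, C in the order given.
Side lengths²: AB² = 16, AC² = 41, BC² = 17.
Since AC² = 41 ≥ 17 + 16 = 33, the angle opposite AC is not acute, so the smallest enclosing circle has AC as diameter.
Centre = midpoint of AC = (3, 2.5), r² = 41/4 = 10.25.
Centre = (3, 2.5).

(3, 2.5)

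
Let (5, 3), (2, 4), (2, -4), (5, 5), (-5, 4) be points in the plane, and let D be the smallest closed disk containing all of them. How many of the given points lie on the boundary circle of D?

3

The minimum enclosing circle of a finite set is fixed by two of the points (as a diameter) or three (as a circumcircle).
The minimum enclosing circle is determined by three boundary points: (2, -4), (5, 5), (-5, 4).
Their circumcentre is (17/58, 91/58) with r² = 57065/1682.
The farthest remaining point (5, 3) is at distance² 40709/1682 ≤ 57065/1682.
The points at distance exactly r from the centre are (2, -4), (5, 5), (-5, 4) — 3 points.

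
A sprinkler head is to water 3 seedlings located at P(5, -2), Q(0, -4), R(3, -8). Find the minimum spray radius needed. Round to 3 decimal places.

3.275

Side lengths²: PQ² = 29, PR² = 40, QR² = 25.
Since PR² = 40 < 29 + 25 = 54, the triangle is acute, so the smallest enclosing circle is the circumcircle.
Circumcentre = (83/26, -123/26), r² = 3625/338.
r = √(3625/338) ≈ 3.275.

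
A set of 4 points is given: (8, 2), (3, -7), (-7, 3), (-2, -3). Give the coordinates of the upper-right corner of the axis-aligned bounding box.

(8, 3)

x-range [-7, 8], y-range [-7, 3].
The upper-right corner is (8, 3).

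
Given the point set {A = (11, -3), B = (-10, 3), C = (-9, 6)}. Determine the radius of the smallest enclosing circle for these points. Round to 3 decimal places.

10.976

Side lengths²: AB² = 477, AC² = 481, BC² = 10.
Since AC² = 481 < 477 + 10 = 487, the triangle is acute, so the smallest enclosing circle is the circumcircle.
Circumcentre = (37/46, 49/46), r² = 127465/1058.
r = √(127465/1058) ≈ 10.976.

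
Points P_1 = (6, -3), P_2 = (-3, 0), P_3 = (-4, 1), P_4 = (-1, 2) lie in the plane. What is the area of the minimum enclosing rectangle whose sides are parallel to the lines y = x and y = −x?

In coordinates u = x + y, v = x − y the rectangle is axis-aligned; the map (x,y)→(u,v) scales areas by 2.
u-values: 3, -3, -3, 1; range = 3 − (-3) = 6.
v-values: 9, -3, -5, -3; range = 9 − (-5) = 14.
Area = (6 × 14) / 2 = 42.

42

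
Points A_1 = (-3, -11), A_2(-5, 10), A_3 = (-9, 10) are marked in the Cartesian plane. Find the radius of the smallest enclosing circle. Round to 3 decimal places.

10.920

Side lengths²: A_1A_2² = 445, A_1A_3² = 477, A_2A_3² = 16.
Since A_1A_3² = 477 ≥ 445 + 16 = 461, the angle opposite A_1A_3 is not acute, so the smallest enclosing circle has A_1A_3 as diameter.
Centre = midpoint of A_1A_3 = (-6, -0.5), r² = 477/4 = 119.25.
r = √(119.25) ≈ 10.920.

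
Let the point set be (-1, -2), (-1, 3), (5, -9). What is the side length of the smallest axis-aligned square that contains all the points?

12

The bounding box has width 6 and height 12.
An axis-aligned square enclosing the set must have side ≥ max(width, height).
So the minimum side is max(6, 12) = 12.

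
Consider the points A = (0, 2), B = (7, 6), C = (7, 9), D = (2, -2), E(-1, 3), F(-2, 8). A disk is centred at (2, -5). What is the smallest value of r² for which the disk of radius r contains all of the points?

221

The required radius is the distance from (2, -5) to the farthest point.
Squared distances: 53, 146, 221, 9, 73, 185.
Maximum is 221, attained at C.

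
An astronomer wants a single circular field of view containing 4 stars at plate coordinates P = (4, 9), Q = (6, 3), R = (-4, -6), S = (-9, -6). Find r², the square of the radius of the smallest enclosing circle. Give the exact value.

98.5

By Welzl's lemma the MEC is supported by two points (diametrically opposite) or three points (on a circumcircle).
The farthest pair is P–S with squared distance 394. The circle on this segment as diameter has centre (-2.5, 1.5) and r² = 394/4 = 98.5.
Check Q: distance² to centre = 74.5 ≤ 98.5, so it lies inside.
All remaining points lie in this disk, and no smaller disk contains both endpoints, so this is the minimum enclosing circle.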